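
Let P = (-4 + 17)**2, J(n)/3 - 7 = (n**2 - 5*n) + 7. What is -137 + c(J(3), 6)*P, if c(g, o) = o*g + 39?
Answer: 30790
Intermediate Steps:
J(n) = 42 - 15*n + 3*n**2 (J(n) = 21 + 3*((n**2 - 5*n) + 7) = 21 + 3*(7 + n**2 - 5*n) = 21 + (21 - 15*n + 3*n**2) = 42 - 15*n + 3*n**2)
P = 169 (P = 13**2 = 169)
c(g, o) = 39 + g*o (c(g, o) = g*o + 39 = 39 + g*o)
-137 + c(J(3), 6)*P = -137 + (39 + (42 - 15*3 + 3*3**2)*6)*169 = -137 + (39 + (42 - 45 + 3*9)*6)*169 = -137 + (39 + (42 - 45 + 27)*6)*169 = -137 + (39 + 24*6)*169 = -137 + (39 + 144)*169 = -137 + 183*169 = -137 + 30927 = 30790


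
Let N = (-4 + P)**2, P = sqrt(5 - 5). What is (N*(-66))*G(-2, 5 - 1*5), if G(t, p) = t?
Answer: 2112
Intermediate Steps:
P = 0 (P = sqrt(0) = 0)
N = 16 (N = (-4 + 0)**2 = (-4)**2 = 16)
(N*(-66))*G(-2, 5 - 1*5) = (16*(-66))*(-2) = -1056*(-2) = 2112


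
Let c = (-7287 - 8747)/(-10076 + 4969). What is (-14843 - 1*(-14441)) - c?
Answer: -2069048/5107 ≈ -405.14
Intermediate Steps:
c = 16034/5107 (c = -16034/(-5107) = -16034*(-1/5107) = 16034/5107 ≈ 3.1396)
(-14843 - 1*(-14441)) - c = (-14843 - 1*(-14441)) - 1*16034/5107 = (-14843 + 14441) - 16034/5107 = -402 - 16034/5107 = -2069048/5107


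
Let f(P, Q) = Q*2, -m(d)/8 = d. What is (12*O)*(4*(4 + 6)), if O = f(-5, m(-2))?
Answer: 15360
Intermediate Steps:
m(d) = -8*d
f(P, Q) = 2*Q
O = 32 (O = 2*(-8*(-2)) = 2*16 = 32)
(12*O)*(4*(4 + 6)) = (12*32)*(4*(4 + 6)) = 384*(4*10) = 384*40 = 15360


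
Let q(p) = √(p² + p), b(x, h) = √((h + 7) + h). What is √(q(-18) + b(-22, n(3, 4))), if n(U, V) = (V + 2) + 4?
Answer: √(3*√3 + 3*√34) ≈ 4.7633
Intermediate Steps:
n(U, V) = 6 + V (n(U, V) = (2 + V) + 4 = 6 + V)
b(x, h) = √(7 + 2*h) (b(x, h) = √((7 + h) + h) = √(7 + 2*h))
q(p) = √(p + p²)
√(q(-18) + b(-22, n(3, 4))) = √(√(-18*(1 - 18)) + √(7 + 2*(6 + 4))) = √(√(-18*(-17)) + √(7 + 2*10)) = √(√306 + √(7 + 20)) = √(3*√34 + √27) = √(3*√34 + 3*√3) = √(3*√3 + 3*√34)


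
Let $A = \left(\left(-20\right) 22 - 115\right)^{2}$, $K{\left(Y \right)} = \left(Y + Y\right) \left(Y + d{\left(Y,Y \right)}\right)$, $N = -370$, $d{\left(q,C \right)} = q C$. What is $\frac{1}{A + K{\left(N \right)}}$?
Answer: $- \frac{1}{100724175} \approx -9.9281 \cdot 10^{-9}$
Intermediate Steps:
$d{\left(q,C \right)} = C q$
$K{\left(Y \right)} = 2 Y \left(Y + Y^{2}\right)$ ($K{\left(Y \right)} = \left(Y + Y\right) \left(Y + Y Y\right) = 2 Y \left(Y + Y^{2}\right)$)
$A = 308025$ ($A = \left(-440 - 115\right)^{2} = \left(-555\right)^{2} = 308025$)
$\frac{1}{A + K{\left(N \right)}} = \frac{1}{308025 + 2 \left(-370\right)^{2} \left(1 - 370\right)} = \frac{1}{308025 + 2 \cdot 136900 \left(-369\right)} = \frac{1}{308025 - 101032200} = \frac{1}{-100724175} = - \frac{1}{100724175}$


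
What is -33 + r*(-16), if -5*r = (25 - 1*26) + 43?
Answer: 507/5 ≈ 101.40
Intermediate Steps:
r = -42/5 (r = -((25 - 1*26) + 43)/5 = -((25 - 26) + 43)/5 = -(-1 + 43)/5 = -⅕*42 = -42/5 ≈ -8.4000)
-33 + r*(-16) = -33 - 42/5*(-16) = -33 + 672/5 = 507/5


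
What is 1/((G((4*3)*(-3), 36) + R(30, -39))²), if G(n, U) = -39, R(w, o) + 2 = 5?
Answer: 1/1296 ≈ 0.00077160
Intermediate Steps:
R(w, o) = 3 (R(w, o) = -2 + 5 = 3)
1/((G((4*3)*(-3), 36) + R(30, -39))²) = 1/((-39 + 3)²) = 1/((-36)²) = 1/1296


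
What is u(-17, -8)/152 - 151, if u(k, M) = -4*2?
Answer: -2870/19 ≈ -151.05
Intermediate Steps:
u(k, M) = -8
u(-17, -8)/152 - 151 = -8/152 - 151 = -8*1/152 - 151 = -1/19 - 151 = -2870/19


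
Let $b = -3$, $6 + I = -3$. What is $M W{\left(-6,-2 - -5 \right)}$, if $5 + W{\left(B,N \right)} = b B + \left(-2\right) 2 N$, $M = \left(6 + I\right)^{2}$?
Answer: $9$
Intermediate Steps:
$I = -9$ ($I = -6 - 3 = -9$)
$M = 9$ ($M = \left(6 - 9\right)^{2} = \left(-3\right)^{2} = 9$)
$W{\left(B,N \right)} = -5 - 4 N - 3 B$ ($W{\left(B,N \right)} = -5 - \left(3 B - \left(-2\right) 2 N\right) = -5 - \left(3 B + 4 N\right) = -5 - 4 N - 3 B$)
$M W{\left(-6,-2 - -5 \right)} = 9 \left(-5 - 4 \left(-2 - -5\right) - -18\right) = 9 \left(-5 - 4 \left(-2 + 5\right) + 18\right) = 9 \left(-5 - 12 + 18\right) = 9 \cdot 1 = 9$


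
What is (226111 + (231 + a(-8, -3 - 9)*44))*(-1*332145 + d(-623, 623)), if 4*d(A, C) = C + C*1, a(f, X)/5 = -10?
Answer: -74377824357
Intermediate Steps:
a(f, X) = -50 (a(f, X) = 5*(-10) = -50)
d(A, C) = C/2 (d(A, C) = (C + C*1)/4 = (C + C)/4 = (2*C)/4 = C/2)
(226111 + (231 + a(-8, -3 - 9)*44))*(-1*332145 + d(-623, 623)) = (226111 + (231 - 50*44))*(-1*332145 + (½)*623) = (226111 + (231 - 2200))*(-332145 + 623/2) = (226111 - 1969)*(-663667/2) = 224142*(-663667/2) = -74377824357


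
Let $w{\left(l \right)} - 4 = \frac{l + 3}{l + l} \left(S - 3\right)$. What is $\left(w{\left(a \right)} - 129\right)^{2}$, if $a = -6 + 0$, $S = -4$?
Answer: $\frac{257049}{16} \approx 16066.0$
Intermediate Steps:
$a = -6$
$w{\left(l \right)} = 4 - \frac{7 \left(3 + l\right)}{2 l}$ ($w{\left(l \right)} = 4 + \frac{l + 3}{l + l} \left(-4 - 3\right) = 4 + \frac{3 + l}{2 l} \left(-7\right) = 4 - \frac{7 \left(3 + l\right)}{2 l}$)
$\left(w{\left(a \right)} - 129\right)^{2} = \left(\frac{-21 - 6}{2 \left(-6\right)} - 129\right)^{2} = \left(\frac{1}{2} \left(- \frac{1}{6}\right) \left(-27\right) - 129\right)^{2} = \left(\frac{9}{4} - 129\right)^{2} = \left(- \frac{507}{4}\right)^{2} = \frac{257049}{16}$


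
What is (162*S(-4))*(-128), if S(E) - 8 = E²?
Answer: -497664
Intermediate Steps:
S(E) = 8 + E²
(162*S(-4))*(-128) = (162*(8 + (-4)²))*(-128) = (162*(8 + 16))*(-128) = (162*24)*(-128) = 3888*(-128) = -497664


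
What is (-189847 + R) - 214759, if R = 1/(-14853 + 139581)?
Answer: -50465697167/124728 ≈ -4.0461e+5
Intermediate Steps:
R = 1/124728 ≈ 8.0175e-6
(-189847 + R) - 214759 = (-189847 + 1/124728) - 214759 = -23679236615/124728 - 214759 = -50465697167/124728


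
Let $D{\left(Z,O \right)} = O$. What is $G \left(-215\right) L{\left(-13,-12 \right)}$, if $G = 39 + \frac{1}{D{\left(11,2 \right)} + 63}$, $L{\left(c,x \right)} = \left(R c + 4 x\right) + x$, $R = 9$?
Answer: $\frac{19301496}{13} \approx 1.4847 \cdot 10^{6}$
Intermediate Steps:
$L{\left(c,x \right)} = 5 x + 9 c$ ($L{\left(c,x \right)} = \left(9 c + 4 x\right) + x = \left(4 x + 9 c\right) + x = 5 x + 9 c$)
$G = \frac{2536}{65}$ ($G = 39 + \frac{1}{2 + 63} = 39 + \frac{1}{65} = \frac{2536}{65} \approx 39.015$)
$G \left(-215\right) L{\left(-13,-12 \right)} = \frac{2536}{65} \left(-215\right) \left(5 \left(-12\right) + 9 \left(-13\right)\right) = - \frac{109048 \left(-60 - 117\right)}{13} = \left(- \frac{109048}{13}\right) \left(-177\right) = \frac{19301496}{13}$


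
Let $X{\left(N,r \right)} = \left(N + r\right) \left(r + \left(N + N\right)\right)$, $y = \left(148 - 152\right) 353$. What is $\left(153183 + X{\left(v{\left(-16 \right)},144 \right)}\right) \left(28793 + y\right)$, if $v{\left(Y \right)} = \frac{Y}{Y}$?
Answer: $4773959493$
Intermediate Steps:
$v{\left(Y \right)} = 1$
$y = -1412$ ($y = \left(148 - 152\right) 353 = \left(-4\right) 353 = -1412$)
$X{\left(N,r \right)} = \left(N + r\right) \left(r + 2 N\right)$
$\left(153183 + X{\left(v{\left(-16 \right)},144 \right)}\right) \left(28793 + y\right) = \left(153183 + \left(144^{2} + 2 \cdot 1^{2} + 3 \cdot 1 \cdot 144\right)\right) \left(28793 - 1412\right) = \left(153183 + \left(20736 + 2 \cdot 1 + 432\right)\right) 27381 = \left(153183 + \left(20736 + 2 + 432\right)\right) 27381 = \left(153183 + 21170\right) 27381 = 174353 \cdot 27381 = 4773959493$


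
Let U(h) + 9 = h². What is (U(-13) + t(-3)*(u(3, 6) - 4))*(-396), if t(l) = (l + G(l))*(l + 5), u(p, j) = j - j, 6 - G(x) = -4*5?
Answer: 9504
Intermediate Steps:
G(x) = 26 (G(x) = 6 - (-4)*5 = 6 - 1*(-20) = 6 + 20 = 26)
U(h) = -9 + h²
u(p, j) = 0
t(l) = (5 + l)*(26 + l) (t(l) = (l + 26)*(l + 5) = (26 + l)*(5 + l) = (5 + l)*(26 + l))
(U(-13) + t(-3)*(u(3, 6) - 4))*(-396) = ((-9 + (-13)²) + (130 + (-3)² + 31*(-3))*(0 - 4))*(-396) = ((-9 + 169) + (130 + 9 - 93)*(-4))*(-396) = (160 + 46*(-4))*(-396) = (160 - 184)*(-396) = -24*(-396) = 9504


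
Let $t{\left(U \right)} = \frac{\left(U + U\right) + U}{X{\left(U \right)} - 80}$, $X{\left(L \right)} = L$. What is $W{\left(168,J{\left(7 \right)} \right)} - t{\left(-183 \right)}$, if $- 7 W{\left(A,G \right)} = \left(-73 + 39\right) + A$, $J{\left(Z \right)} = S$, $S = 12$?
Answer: $- \frac{39085}{1841} \approx -21.23$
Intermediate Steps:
$J{\left(Z \right)} = 12$
$W{\left(A,G \right)} = \frac{34}{7} - \frac{A}{7}$ ($W{\left(A,G \right)} = - \frac{\left(-73 + 39\right) + A}{7} = - \frac{-34 + A}{7} = \frac{34}{7} - \frac{A}{7}$)
$t{\left(U \right)} = \frac{3 U}{-80 + U}$ ($t{\left(U \right)} = \frac{\left(U + U\right) + U}{U - 80} = \frac{2 U + U}{-80 + U} = \frac{3 U}{-80 + U}$)
$W{\left(168,J{\left(7 \right)} \right)} - t{\left(-183 \right)} = \left(\frac{34}{7} - 24\right) - 3 \left(-183\right) \frac{1}{-80 - 183} = \left(\frac{34}{7} - 24\right) - 3 \left(-183\right) \frac{1}{-263} = - \frac{134}{7} - 3 \left(-183\right) \left(- \frac{1}{263}\right) = - \frac{134}{7} - \frac{549}{263} = - \frac{39085}{1841}$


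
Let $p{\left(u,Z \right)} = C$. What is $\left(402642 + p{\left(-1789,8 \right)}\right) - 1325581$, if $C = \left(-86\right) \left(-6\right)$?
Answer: $-922423$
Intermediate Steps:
$C = 516$
$p{\left(u,Z \right)} = 516$
$\left(402642 + p{\left(-1789,8 \right)}\right) - 1325581 = \left(402642 + 516\right) - 1325581 = 403158 - 1325581 = -922423$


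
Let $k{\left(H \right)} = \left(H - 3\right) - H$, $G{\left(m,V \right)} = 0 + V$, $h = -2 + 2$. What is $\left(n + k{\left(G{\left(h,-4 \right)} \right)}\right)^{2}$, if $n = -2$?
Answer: $25$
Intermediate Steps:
$h = 0$
$G{\left(m,V \right)} = V$
$k{\left(H \right)} = -3$ ($k{\left(H \right)} = \left(H - 3\right) - H = \left(-3 + H\right) - H = -3$)
$\left(n + k{\left(G{\left(h,-4 \right)} \right)}\right)^{2} = \left(-2 - 3\right)^{2} = \left(-5\right)^{2} = 25$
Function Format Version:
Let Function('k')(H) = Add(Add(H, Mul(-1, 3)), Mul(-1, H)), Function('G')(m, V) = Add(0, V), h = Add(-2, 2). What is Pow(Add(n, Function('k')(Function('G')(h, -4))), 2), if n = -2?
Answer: 25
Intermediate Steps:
h = 0
Function('G')(m, V) = V
Function('k')(H) = -3 (Function('k')(H) = Add(Add(H, -3), Mul(-1, H)) = Add(Add(-3, H), Mul(-1, H)) = -3)
Pow(Add(n, Function('k')(Function('G')(h, -4))), 2) = Pow(Add(-2, -3), 2) = Pow(-5, 2) = 25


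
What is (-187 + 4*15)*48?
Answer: -6096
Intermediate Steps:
(-187 + 4*15)*48 = (-187 + 60)*48 = -127*48 = -6096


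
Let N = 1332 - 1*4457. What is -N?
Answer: 3125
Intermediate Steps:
N = -3125 (N = 1332 - 4457 = -3125)
-N = -1*(-3125) = 3125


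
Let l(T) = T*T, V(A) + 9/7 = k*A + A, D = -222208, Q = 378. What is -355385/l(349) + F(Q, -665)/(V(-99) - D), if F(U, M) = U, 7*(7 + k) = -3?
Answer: -277021743412/94998811751 ≈ -2.9161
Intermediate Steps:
k = -52/7 (k = -7 + (⅐)*(-3) = -7 - 3/7 = -52/7 ≈ -7.4286)
V(A) = -9/7 - 45*A/7 (V(A) = -9/7 + (-52*A/7 + A) = -9/7 - 45*A/7)
l(T) = T²
-355385/l(349) + F(Q, -665)/(V(-99) - D) = -355385/(349²) + 378/((-9/7 - 45/7*(-99)) - 1*(-222208)) = -355385/121801 + 378/((-9/7 + 4455/7) + 222208) = -355385*1/121801 + 378/(4446/7 + 222208) = -355385/121801 + 378/(1559902/7) = -355385/121801 + 378*(7/1559902) = -355385/121801 + 1323/779951 = -277021743412/94998811751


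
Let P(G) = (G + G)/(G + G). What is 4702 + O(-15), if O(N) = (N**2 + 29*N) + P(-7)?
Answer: 4493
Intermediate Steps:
P(G) = 1 (P(G) = (2*G)/((2*G)) = (2*G)*(1/(2*G)) = 1)
O(N) = 1 + N**2 + 29*N (O(N) = (N**2 + 29*N) + 1 = 1 + N**2 + 29*N)
4702 + O(-15) = 4702 + (1 + (-15)**2 + 29*(-15)) = 4702 + (1 + 225 - 435) = 4702 - 209 = 4493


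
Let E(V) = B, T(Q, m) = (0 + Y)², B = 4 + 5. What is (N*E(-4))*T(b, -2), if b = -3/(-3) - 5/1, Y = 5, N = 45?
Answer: 10125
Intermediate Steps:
b = -4 (b = -3*(-⅓) - 5*1 = 1 - 5 = -4)
B = 9
T(Q, m) = 25 (T(Q, m) = (0 + 5)² = 5² = 25)
E(V) = 9
(N*E(-4))*T(b, -2) = (45*9)*25 = 405*25 = 10125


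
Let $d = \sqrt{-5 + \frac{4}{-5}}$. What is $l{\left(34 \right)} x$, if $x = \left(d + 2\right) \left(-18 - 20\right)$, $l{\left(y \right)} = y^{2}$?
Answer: $-87856 - \frac{43928 i \sqrt{145}}{5} \approx -87856.0 - 1.0579 \cdot 10^{5} i$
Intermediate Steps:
$d = \frac{i \sqrt{145}}{5}$ ($d = \sqrt{-5 + 4 \left(- \frac{1}{5}\right)} = \sqrt{-5 - \frac{4}{5}} = \sqrt{- \frac{29}{5}} = \frac{i \sqrt{145}}{5} \approx 2.4083 i$)
$x = -76 - \frac{38 i \sqrt{145}}{5}$ ($x = \left(\frac{i \sqrt{145}}{5} + 2\right) \left(-18 - 20\right) = \left(2 + \frac{i \sqrt{145}}{5}\right) \left(-38\right) = -76 - \frac{38 i \sqrt{145}}{5} \approx -76.0 - 91.516 i$)
$l{\left(34 \right)} x = 34^{2} \left(-76 - \frac{38 i \sqrt{145}}{5}\right) = 1156 \left(-76 - \frac{38 i \sqrt{145}}{5}\right) = -87856 - \frac{43928 i \sqrt{145}}{5}$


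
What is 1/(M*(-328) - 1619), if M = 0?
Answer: -1/1619 ≈ -0.00061767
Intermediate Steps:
1/(M*(-328) - 1619) = 1/(0*(-328) - 1619) = 1/(0 - 1619) = 1/(-1619) = -1/1619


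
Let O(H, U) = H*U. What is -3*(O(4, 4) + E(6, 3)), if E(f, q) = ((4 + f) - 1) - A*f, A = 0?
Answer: -75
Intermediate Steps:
E(f, q) = 3 + f (E(f, q) = ((4 + f) - 1) - 0*f = (3 + f) - 1*0 = (3 + f) + 0 = 3 + f)
-3*(O(4, 4) + E(6, 3)) = -3*(4*4 + (3 + 6)) = -3*(16 + 9) = -3*25 = -75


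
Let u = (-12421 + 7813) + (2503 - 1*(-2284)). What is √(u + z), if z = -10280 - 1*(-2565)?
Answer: 4*I*√471 ≈ 86.81*I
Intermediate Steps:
u = 179 (u = -4608 + (2503 + 2284) = -4608 + 4787 = 179)
z = -7715 (z = -10280 + 2565 = -7715)
√(u + z) = √(179 - 7715) = √(-7536) = 4*I*√471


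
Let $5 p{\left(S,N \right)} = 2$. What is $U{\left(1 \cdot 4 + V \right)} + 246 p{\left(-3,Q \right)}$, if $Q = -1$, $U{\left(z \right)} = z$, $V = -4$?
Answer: $\frac{492}{5} \approx 98.4$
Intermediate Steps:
$p{\left(S,N \right)} = \frac{2}{5}$ ($p{\left(S,N \right)} = \frac{1}{5} \cdot 2 = \frac{2}{5}$)
$U{\left(1 \cdot 4 + V \right)} + 246 p{\left(-3,Q \right)} = \left(1 \cdot 4 - 4\right) + 246 \cdot \frac{2}{5} = \left(4 - 4\right) + \frac{492}{5} = 0 + \frac{492}{5} = \frac{492}{5}$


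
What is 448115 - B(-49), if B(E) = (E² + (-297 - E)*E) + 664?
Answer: 432898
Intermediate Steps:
B(E) = 664 + E² + E*(-297 - E) (B(E) = (E² + E*(-297 - E)) + 664 = 664 + E² + E*(-297 - E))
448115 - B(-49) = 448115 - (664 - 297*(-49)) = 448115 - (664 + 14553) = 448115 - 1*15217 = 448115 - 15217 = 432898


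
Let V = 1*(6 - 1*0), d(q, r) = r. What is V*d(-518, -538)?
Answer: -3228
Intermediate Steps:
V = 6 (V = 1*(6 + 0) = 1*6 = 6)
V*d(-518, -538) = 6*(-538) = -3228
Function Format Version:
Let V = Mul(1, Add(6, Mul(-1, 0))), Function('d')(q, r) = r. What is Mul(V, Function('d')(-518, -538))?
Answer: -3228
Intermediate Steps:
V = 6 (V = Mul(1, Add(6, 0)) = Mul(1, 6) = 6)
Mul(V, Function('d')(-518, -538)) = Mul(6, -538) = -3228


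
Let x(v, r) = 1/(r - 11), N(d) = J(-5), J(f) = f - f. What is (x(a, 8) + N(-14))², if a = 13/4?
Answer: ⅑ ≈ 0.11111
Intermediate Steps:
J(f) = 0
N(d) = 0
a = 13/4 (a = 13*(¼) = 13/4 ≈ 3.2500)
x(v, r) = 1/(-11 + r)
(x(a, 8) + N(-14))² = (1/(-11 + 8) + 0)² = (1/(-3) + 0)² = (-⅓ + 0)² = (-⅓)² = ⅑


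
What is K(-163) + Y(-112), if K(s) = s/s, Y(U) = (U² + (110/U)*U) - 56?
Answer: 12599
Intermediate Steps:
Y(U) = 54 + U² (Y(U) = (U² + 110) - 56 = (110 + U²) - 56 = 54 + U²)
K(s) = 1
K(-163) + Y(-112) = 1 + (54 + (-112)²) = 1 + (54 + 12544) = 1 + 12598 = 12599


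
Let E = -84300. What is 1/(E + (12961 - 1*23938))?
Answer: -1/95277 ≈ -1.0496e-5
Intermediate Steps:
1/(E + (12961 - 1*23938)) = 1/(-84300 + (12961 - 1*23938)) = 1/(-84300 + (12961 - 23938)) = 1/(-84300 - 10977) = 1/(-95277) = -1/95277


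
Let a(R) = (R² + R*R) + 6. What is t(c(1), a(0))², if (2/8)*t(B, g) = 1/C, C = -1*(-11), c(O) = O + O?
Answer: 16/121 ≈ 0.13223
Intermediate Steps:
c(O) = 2*O
C = 11
a(R) = 6 + 2*R² (a(R) = (R² + R²) + 6 = 2*R² + 6 = 6 + 2*R²)
t(B, g) = 4/11
t(c(1), a(0))² = (4/11)² = 16/121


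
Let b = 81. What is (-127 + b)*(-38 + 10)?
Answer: 1288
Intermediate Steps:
(-127 + b)*(-38 + 10) = (-127 + 81)*(-38 + 10) = -46*(-28) = 1288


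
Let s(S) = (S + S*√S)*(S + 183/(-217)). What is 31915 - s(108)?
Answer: 4414231/217 - 15067944*√3/217 ≈ -99927.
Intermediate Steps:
s(S) = (-183/217 + S)*(S + S^(3/2)) (s(S) = (S + S^(3/2))*(S + 183*(-1/217)) = (S + S^(3/2))*(S - 183/217) = (S + S^(3/2))*(-183/217 + S) = (-183/217 + S)*(S + S^(3/2)))
31915 - s(108) = 31915 - (108² + 108^(5/2) - 183/217*108 - 118584*√3/217) = 31915 - (11664 + 69984*√3 - 19764/217 - 118584*√3/217) = 31915 - (2511324/217 + 15067944*√3/217) = 31915 + (-2511324/217 - 15067944*√3/217) = 4414231/217 - 15067944*√3/217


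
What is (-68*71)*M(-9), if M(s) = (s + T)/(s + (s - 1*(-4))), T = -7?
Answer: -38624/7 ≈ -5517.7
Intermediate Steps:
M(s) = (-7 + s)/(4 + 2*s) (M(s) = (s - 7)/(s + (s - 1*(-4))) = (-7 + s)/(s + (s + 4)) = (-7 + s)/(s + (4 + s)) = (-7 + s)/(4 + 2*s))
(-68*71)*M(-9) = (-68*71)*((-7 - 9)/(2*(2 - 9))) = -2414*(-16)/(-7) = -2414*(-1)*(-16)/7 = -4828*8/7 = -38624/7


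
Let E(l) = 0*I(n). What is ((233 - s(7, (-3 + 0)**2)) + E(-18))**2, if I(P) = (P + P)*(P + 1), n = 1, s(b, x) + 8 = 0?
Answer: 58081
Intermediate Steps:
s(b, x) = -8 (s(b, x) = -8 + 0 = -8)
I(P) = 2*P*(1 + P) (I(P) = (2*P)*(1 + P) = 2*P*(1 + P))
E(l) = 0 (E(l) = 0*(2*1*(1 + 1)) = 0*(2*1*2) = 0*4 = 0)
((233 - s(7, (-3 + 0)**2)) + E(-18))**2 = ((233 - 1*(-8)) + 0)**2 = ((233 + 8) + 0)**2 = (241 + 0)**2 = 241**2 = 58081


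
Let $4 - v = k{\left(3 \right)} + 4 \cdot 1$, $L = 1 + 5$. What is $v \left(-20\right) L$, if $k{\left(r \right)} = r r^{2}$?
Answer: $3240$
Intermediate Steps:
$L = 6$
$k{\left(r \right)} = r^{3}$
$v = -27$ ($v = 4 - \left(3^{3} + 4 \cdot 1\right) = 4 - \left(27 + 4\right) = 4 - 31 = -27$)
$v \left(-20\right) L = \left(-27\right) \left(-20\right) 6 = 540 \cdot 6 = 3240$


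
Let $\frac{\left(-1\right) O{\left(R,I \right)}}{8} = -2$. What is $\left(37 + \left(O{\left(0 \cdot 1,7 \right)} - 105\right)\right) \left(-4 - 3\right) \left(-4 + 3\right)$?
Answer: $-364$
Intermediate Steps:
$O{\left(R,I \right)} = 16$ ($O{\left(R,I \right)} = \left(-8\right) \left(-2\right) = 16$)
$\left(37 + \left(O{\left(0 \cdot 1,7 \right)} - 105\right)\right) \left(-4 - 3\right) \left(-4 + 3\right) = \left(37 + \left(16 - 105\right)\right) \left(-4 - 3\right) \left(-4 + 3\right) = \left(37 - 89\right) \left(\left(-7\right) \left(-1\right)\right) = \left(-52\right) 7 = -364$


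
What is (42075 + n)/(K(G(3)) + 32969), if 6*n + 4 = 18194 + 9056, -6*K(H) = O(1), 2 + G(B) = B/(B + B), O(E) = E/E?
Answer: 279696/197813 ≈ 1.4139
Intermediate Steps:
O(E) = 1
G(B) = -3/2 (G(B) = -2 + B/(B + B) = -2 + B/((2*B)) = -2 + (1/(2*B))*B = -2 + 1/2 = -3/2)
K(H) = -1/6 (K(H) = -1/6*1 = -1/6)
n = 4541 (n = -2/3 + (18194 + 9056)/6 = -2/3 + (1/6)*27250 = -2/3 + 13625/3 = 4541)
(42075 + n)/(K(G(3)) + 32969) = (42075 + 4541)/(-1/6 + 32969) = 46616/(197813/6) = 46616*(6/197813) = 279696/197813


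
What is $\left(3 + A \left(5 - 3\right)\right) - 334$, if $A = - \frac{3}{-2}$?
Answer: $-328$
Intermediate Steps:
$A = \frac{3}{2}$ ($A = \left(-3\right) \left(- \frac{1}{2}\right) = \frac{3}{2} \approx 1.5$)
$\left(3 + A \left(5 - 3\right)\right) - 334 = \left(3 + \frac{3 \left(5 - 3\right)}{2}\right) - 334 = \left(3 + \frac{3}{2} \cdot 2\right) - 334 = \left(3 + 3\right) - 334 = 6 - 334 = -328$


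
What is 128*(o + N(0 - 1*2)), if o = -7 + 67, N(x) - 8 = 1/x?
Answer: 8640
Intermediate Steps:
N(x) = 8 + 1/x
o = 60
128*(o + N(0 - 1*2)) = 128*(60 + (8 + 1/(0 - 1*2))) = 128*(60 + (8 + 1/(0 - 2))) = 128*(60 + (8 + 1/(-2))) = 128*(60 + (8 - ½)) = 128*(60 + 15/2) = 128*(135/2) = 8640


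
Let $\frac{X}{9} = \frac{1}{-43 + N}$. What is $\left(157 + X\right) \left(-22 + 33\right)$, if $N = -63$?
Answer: $\frac{182963}{106} \approx 1726.1$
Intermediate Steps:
$X = - \frac{9}{106}$ ($X = \frac{9}{-43 - 63} = \frac{9}{-106} = 9 \left(- \frac{1}{106}\right) = - \frac{9}{106} \approx -0.084906$)
$\left(157 + X\right) \left(-22 + 33\right) = \left(157 - \frac{9}{106}\right) \left(-22 + 33\right) = \frac{16633}{106} \cdot 11 = \frac{182963}{106}$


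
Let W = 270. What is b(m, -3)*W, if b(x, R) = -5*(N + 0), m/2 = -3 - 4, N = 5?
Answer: -6750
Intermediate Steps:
m = -14 (m = 2*(-3 - 4) = 2*(-7) = -14)
b(x, R) = -25 (b(x, R) = -5*(5 + 0) = -5*5 = -25)
b(m, -3)*W = -25*270 = -6750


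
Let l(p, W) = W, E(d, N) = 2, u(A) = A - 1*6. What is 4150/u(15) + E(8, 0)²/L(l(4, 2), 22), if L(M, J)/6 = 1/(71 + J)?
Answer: 4708/9 ≈ 523.11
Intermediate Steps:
u(A) = -6 + A (u(A) = A - 6 = -6 + A)
L(M, J) = 6/(71 + J)
4150/u(15) + E(8, 0)²/L(l(4, 2), 22) = 4150/(-6 + 15) + 2²/((6/(71 + 22))) = 4150/9 + 4/((6/93)) = 4150*(⅑) + 4/((6*(1/93))) = 4150/9 + 4/(2/31) = 4150/9 + 4*(31/2) = 4150/9 + 62 = 4708/9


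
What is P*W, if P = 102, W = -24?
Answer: -2448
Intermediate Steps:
P*W = 102*(-24) = -2448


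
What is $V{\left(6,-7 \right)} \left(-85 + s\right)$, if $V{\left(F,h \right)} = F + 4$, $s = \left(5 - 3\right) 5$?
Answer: $-750$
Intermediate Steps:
$s = 10$ ($s = 2 \cdot 5 = 10$)
$V{\left(F,h \right)} = 4 + F$
$V{\left(6,-7 \right)} \left(-85 + s\right) = \left(4 + 6\right) \left(-85 + 10\right) = 10 \left(-75\right) = -750$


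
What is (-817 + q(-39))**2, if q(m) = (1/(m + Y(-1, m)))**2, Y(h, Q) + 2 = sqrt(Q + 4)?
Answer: (180184516628*sqrt(35) + 1651349076701*I)/(8*(33743*sqrt(35) + 309247*I)) ≈ 6.6749e+5 - 0.26917*I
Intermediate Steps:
Y(h, Q) = -2 + sqrt(4 + Q) (Y(h, Q) = -2 + sqrt(Q + 4) = -2 + sqrt(4 + Q))
q(m) = (-2 + m + sqrt(4 + m))**(-2) (q(m) = (1/(m + (-2 + sqrt(4 + m))))**2 = (1/(-2 + m + sqrt(4 + m)))**2 = (-2 + m + sqrt(4 + m))**(-2))
(-817 + q(-39))**2 = (-817 + (-2 - 39 + sqrt(4 - 39))**(-2))**2 = (-817 + (-2 - 39 + sqrt(-35))**(-2))**2 = (-817 + (-2 - 39 + I*sqrt(35))**(-2))**2 = (-817 + (-41 + I*sqrt(35))**(-2))**2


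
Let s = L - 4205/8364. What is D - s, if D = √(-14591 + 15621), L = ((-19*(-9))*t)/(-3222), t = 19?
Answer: 2262397/1497156 + √1030 ≈ 33.605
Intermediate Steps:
L = -361/358 (L = (-19*(-9)*19)/(-3222) = (171*19)*(-1/3222) = 3249*(-1/3222) = -361/358 ≈ -1.0084)
s = -2262397/1497156 (s = -361/358 - 4205/8364 = -2262397/1497156 ≈ -1.5111)
D = √1030 ≈ 32.094
D - s = √1030 - 1*(-2262397/1497156) = √1030 + 2262397/1497156 = 2262397/1497156 + √1030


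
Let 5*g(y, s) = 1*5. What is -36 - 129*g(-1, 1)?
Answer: -165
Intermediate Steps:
g(y, s) = 1 (g(y, s) = (1*5)/5 = (⅕)*5 = 1)
-36 - 129*g(-1, 1) = -36 - 129*1 = -36 - 129 = -165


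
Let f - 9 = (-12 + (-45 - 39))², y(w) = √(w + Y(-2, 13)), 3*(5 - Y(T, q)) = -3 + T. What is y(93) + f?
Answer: 9225 + √897/3 ≈ 9235.0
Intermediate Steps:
Y(T, q) = 6 - T/3 (Y(T, q) = 5 - (-3 + T)/3 = 5 + (1 - T/3) = 6 - T/3)
y(w) = √(20/3 + w) (y(w) = √(w + (6 - ⅓*(-2))) = √(w + (6 + ⅔)) = √(w + 20/3) = √(20/3 + w))
f = 9225 (f = 9 + (-12 + (-45 - 39))² = 9 + (-12 - 84)² = 9 + (-96)² = 9 + 9216 = 9225)
y(93) + f = √(60 + 9*93)/3 + 9225 = √(60 + 837)/3 + 9225 = √897/3 + 9225 = 9225 + √897/3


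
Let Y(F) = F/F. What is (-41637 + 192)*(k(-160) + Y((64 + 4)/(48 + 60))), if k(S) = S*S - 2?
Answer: -1060950555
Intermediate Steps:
Y(F) = 1
k(S) = -2 + S² (k(S) = S² - 2 = -2 + S²)
(-41637 + 192)*(k(-160) + Y((64 + 4)/(48 + 60))) = (-41637 + 192)*((-2 + (-160)²) + 1) = -41445*((-2 + 25600) + 1) = -41445*(25598 + 1) = -41445*25599 = -1060950555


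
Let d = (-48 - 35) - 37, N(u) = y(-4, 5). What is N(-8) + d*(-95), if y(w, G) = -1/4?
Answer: 45599/4 ≈ 11400.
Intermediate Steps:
y(w, G) = -¼ (y(w, G) = -1*¼ = -¼)
N(u) = -¼
d = -120 (d = -83 - 37 = -120)
N(-8) + d*(-95) = -¼ - 120*(-95) = -¼ + 11400 = 45599/4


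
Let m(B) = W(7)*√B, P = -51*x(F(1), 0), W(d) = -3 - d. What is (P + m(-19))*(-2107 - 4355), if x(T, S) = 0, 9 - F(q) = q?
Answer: 64620*I*√19 ≈ 2.8167e+5*I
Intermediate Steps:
F(q) = 9 - q
P = 0 (P = -51*0 = 0)
m(B) = -10*√B (m(B) = (-3 - 1*7)*√B = (-3 - 7)*√B = -10*√B)
(P + m(-19))*(-2107 - 4355) = (0 - 10*I*√19)*(-2107 - 4355) = (0 - 10*I*√19)*(-6462) = -10*I*√19*(-6462) = 64620*I*√19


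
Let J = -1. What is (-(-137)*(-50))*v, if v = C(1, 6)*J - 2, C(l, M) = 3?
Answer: 34250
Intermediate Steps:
v = -5 (v = 3*(-1) - 2 = -3 - 2 = -5)
(-(-137)*(-50))*v = -(-137)*(-50)*(-5) = -137*50*(-5) = -6850*(-5) = 34250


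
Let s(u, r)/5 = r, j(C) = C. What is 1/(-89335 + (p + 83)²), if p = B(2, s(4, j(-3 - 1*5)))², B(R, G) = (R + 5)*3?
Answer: 1/185241 ≈ 5.3984e-6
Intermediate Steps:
s(u, r) = 5*r
B(R, G) = 15 + 3*R (B(R, G) = (5 + R)*3 = 15 + 3*R)
p = 441 (p = (15 + 3*2)² = (15 + 6)² = 21² = 441)
1/(-89335 + (p + 83)²) = 1/(-89335 + (441 + 83)²) = 1/(-89335 + 524²) = 1/(-89335 + 274576) = 1/185241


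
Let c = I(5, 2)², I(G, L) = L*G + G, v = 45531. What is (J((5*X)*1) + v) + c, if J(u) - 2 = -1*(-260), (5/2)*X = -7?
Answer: 46018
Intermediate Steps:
X = -14/5 (X = (⅖)*(-7) = -14/5 ≈ -2.8000)
I(G, L) = G + G*L (I(G, L) = G*L + G = G + G*L)
c = 225 (c = (5*(1 + 2))² = (5*3)² = 15² = 225)
J(u) = 262 (J(u) = 2 - 1*(-260) = 2 + 260 = 262)
(J((5*X)*1) + v) + c = (262 + 45531) + 225 = 45793 + 225 = 46018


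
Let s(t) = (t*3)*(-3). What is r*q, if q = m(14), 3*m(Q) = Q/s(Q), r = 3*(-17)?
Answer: 17/9 ≈ 1.8889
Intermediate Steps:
s(t) = -9*t (s(t) = (3*t)*(-3) = -9*t)
r = -51
m(Q) = -1/27 (m(Q) = (Q/((-9*Q)))/3 = (Q*(-1/(9*Q)))/3 = (⅓)*(-⅑) = -1/27)
q = -1/27 ≈ -0.037037
r*q = -51*(-1/27) = 17/9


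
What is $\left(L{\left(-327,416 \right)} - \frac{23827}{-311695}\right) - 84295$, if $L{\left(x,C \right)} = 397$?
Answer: $- \frac{26150563283}{311695} \approx -83898.0$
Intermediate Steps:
$\left(L{\left(-327,416 \right)} - \frac{23827}{-311695}\right) - 84295 = \left(397 - \frac{23827}{-311695}\right) - 84295 = \left(397 - - \frac{23827}{311695}\right) - 84295 = \left(397 + \frac{23827}{311695}\right) - 84295 = \frac{123766742}{311695} - 84295 = - \frac{26150563283}{311695}$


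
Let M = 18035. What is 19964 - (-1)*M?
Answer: 37999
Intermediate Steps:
19964 - (-1)*M = 19964 - (-1)*18035 = 19964 - 1*(-18035) = 19964 + 18035 = 37999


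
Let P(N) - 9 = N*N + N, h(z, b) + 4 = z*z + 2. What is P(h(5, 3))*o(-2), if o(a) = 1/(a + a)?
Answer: -561/4 ≈ -140.25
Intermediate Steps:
h(z, b) = -2 + z² (h(z, b) = -4 + (z*z + 2) = -4 + (z² + 2) = -4 + (2 + z²) = -2 + z²)
P(N) = 9 + N + N² (P(N) = 9 + (N*N + N) = 9 + (N² + N) = 9 + (N + N²) = 9 + N + N²)
o(a) = 1/(2*a)
P(h(5, 3))*o(-2) = (9 + (-2 + 5²) + (-2 + 5²)²)*((½)/(-2)) = (9 + (-2 + 25) + (-2 + 25)²)*((½)*(-½)) = (9 + 23 + 23²)*(-¼) = (9 + 23 + 529)*(-¼) = 561*(-¼) = -561/4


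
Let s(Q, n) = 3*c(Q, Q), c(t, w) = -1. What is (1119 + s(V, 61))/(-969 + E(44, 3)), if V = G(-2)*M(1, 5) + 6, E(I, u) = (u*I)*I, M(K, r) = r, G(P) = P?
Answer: 372/1613 ≈ 0.23063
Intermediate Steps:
E(I, u) = u*I² (E(I, u) = (I*u)*I = u*I²)
V = -4 (V = -2*5 + 6 = -10 + 6 = -4)
s(Q, n) = -3 (s(Q, n) = 3*(-1) = -3)
(1119 + s(V, 61))/(-969 + E(44, 3)) = (1119 - 3)/(-969 + 3*44²) = 1116/(-969 + 3*1936) = 1116/(-969 + 5808) = 1116/4839 = 1116*(1/4839) = 372/1613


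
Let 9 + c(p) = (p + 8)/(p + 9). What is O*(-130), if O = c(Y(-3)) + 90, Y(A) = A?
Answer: -31915/3 ≈ -10638.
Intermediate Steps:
c(p) = -9 + (8 + p)/(9 + p) (c(p) = -9 + (p + 8)/(p + 9) = -9 + (8 + p)/(9 + p))
O = 491/6 (O = (-73 - 8*(-3))/(9 - 3) + 90 = (-73 + 24)/6 + 90 = (⅙)*(-49) + 90 = -49/6 + 90 = 491/6 ≈ 81.833)
O*(-130) = (491/6)*(-130) = -31915/3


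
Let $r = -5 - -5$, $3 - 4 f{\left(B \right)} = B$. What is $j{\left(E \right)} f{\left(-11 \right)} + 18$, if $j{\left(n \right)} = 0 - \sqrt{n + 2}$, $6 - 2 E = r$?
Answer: $18 - \frac{7 \sqrt{5}}{2} \approx 10.174$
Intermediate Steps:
$f{\left(B \right)} = \frac{3}{4} - \frac{B}{4}$
$r = 0$ ($r = -5 + 5 = 0$)
$E = 3$ ($E = 3 - 0 = 3 + 0 = 3$)
$j{\left(n \right)} = - \sqrt{2 + n}$ ($j{\left(n \right)} = 0 - \sqrt{2 + n} = - \sqrt{2 + n}$)
$j{\left(E \right)} f{\left(-11 \right)} + 18 = - \sqrt{2 + 3} \left(\frac{3}{4} - - \frac{11}{4}\right) + 18 = - \sqrt{5} \left(\frac{3}{4} + \frac{11}{4}\right) + 18 = - \sqrt{5} \cdot \frac{7}{2} + 18 = - \frac{7 \sqrt{5}}{2} + 18 = 18 - \frac{7 \sqrt{5}}{2}$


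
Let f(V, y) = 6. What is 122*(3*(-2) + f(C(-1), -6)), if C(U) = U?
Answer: 0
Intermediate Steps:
122*(3*(-2) + f(C(-1), -6)) = 122*(3*(-2) + 6) = 122*(-6 + 6) = 122*0 = 0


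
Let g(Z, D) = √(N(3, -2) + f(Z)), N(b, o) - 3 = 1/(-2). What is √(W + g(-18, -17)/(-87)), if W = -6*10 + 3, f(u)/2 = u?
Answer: √(-1725732 - 174*I*√134)/174 ≈ 0.0044059 - 7.5498*I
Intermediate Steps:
N(b, o) = 5/2 (N(b, o) = 3 + 1/(-2) = 3 - ½ = 5/2)
f(u) = 2*u
g(Z, D) = √(5/2 + 2*Z)
W = -57 (W = -60 + 3 = -57)
√(W + g(-18, -17)/(-87)) = √(-57 + (√(10 + 8*(-18))/2)/(-87)) = √(-57 + (√(10 - 144)/2)*(-1/87)) = √(-57 + (√(-134)/2)*(-1/87)) = √(-57 + ((I*√134)/2)*(-1/87)) = √(-57 + (I*√134/2)*(-1/87)) = √(-57 - I*√134/174)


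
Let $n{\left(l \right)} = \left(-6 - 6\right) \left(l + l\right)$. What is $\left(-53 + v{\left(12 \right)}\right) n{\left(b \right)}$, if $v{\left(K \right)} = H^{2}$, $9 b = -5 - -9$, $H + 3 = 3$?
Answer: $\frac{1696}{3} \approx 565.33$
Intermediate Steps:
$H = 0$ ($H = -3 + 3 = 0$)
$b = \frac{4}{9}$ ($b = \frac{-5 - -9}{9} = \frac{-5 + 9}{9} = \frac{1}{9} \cdot 4 = \frac{4}{9} \approx 0.44444$)
$v{\left(K \right)} = 0$ ($v{\left(K \right)} = 0^{2} = 0$)
$n{\left(l \right)} = - 24 l$ ($n{\left(l \right)} = - 12 \cdot 2 l = - 24 l$)
$\left(-53 + v{\left(12 \right)}\right) n{\left(b \right)} = \left(-53 + 0\right) \left(\left(-24\right) \frac{4}{9}\right) = \left(-53\right) \left(- \frac{32}{3}\right) = \frac{1696}{3}$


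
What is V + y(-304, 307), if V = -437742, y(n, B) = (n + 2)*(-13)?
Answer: -433816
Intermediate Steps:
y(n, B) = -26 - 13*n (y(n, B) = (2 + n)*(-13) = -26 - 13*n)
V + y(-304, 307) = -437742 + (-26 - 13*(-304)) = -437742 + (-26 + 3952) = -437742 + 3926 = -433816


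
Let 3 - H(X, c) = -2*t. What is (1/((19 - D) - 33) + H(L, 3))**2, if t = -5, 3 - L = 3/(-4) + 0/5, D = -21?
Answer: 2304/49 ≈ 47.020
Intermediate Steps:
L = 15/4 (L = 3 - (3/(-4) + 0/5) = 3 - (3*(-1/4) + 0*(1/5)) = 3 - (-3/4 + 0) = 3 - 1*(-3/4) = 3 + 3/4 = 15/4 ≈ 3.7500)
H(X, c) = -7 (H(X, c) = 3 - (-2)*(-5) = 3 - 1*10 = 3 - 10 = -7)
(1/((19 - D) - 33) + H(L, 3))**2 = (1/((19 - 1*(-21)) - 33) - 7)**2 = (1/((19 + 21) - 33) - 7)**2 = (1/(40 - 33) - 7)**2 = (1/7 - 7)**2 = (-48/7)**2 = 2304/49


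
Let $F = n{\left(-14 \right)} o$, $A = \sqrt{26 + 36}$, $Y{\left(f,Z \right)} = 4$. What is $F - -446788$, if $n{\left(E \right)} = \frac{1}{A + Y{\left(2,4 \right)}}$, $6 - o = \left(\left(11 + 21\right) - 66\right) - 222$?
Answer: $\frac{10275600}{23} + \frac{131 \sqrt{62}}{23} \approx 4.4681 \cdot 10^{5}$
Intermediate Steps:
$o = 262$ ($o = 6 - \left(\left(\left(11 + 21\right) - 66\right) - 222\right) = 6 - \left(\left(32 - 66\right) - 222\right) = 6 - \left(-34 - 222\right) = 6 - -256 = 6 + 256 = 262$)
$A = \sqrt{62} \approx 7.874$
$n{\left(E \right)} = \frac{1}{4 + \sqrt{62}}$ ($n{\left(E \right)} = \frac{1}{\sqrt{62} + 4} = \frac{1}{4 + \sqrt{62}}$)
$F = - \frac{524}{23} + \frac{131 \sqrt{62}}{23}$ ($F = \left(- \frac{2}{23} + \frac{\sqrt{62}}{46}\right) 262 = - \frac{524}{23} + \frac{131 \sqrt{62}}{23} \approx 22.065$)
$F - -446788 = \left(- \frac{524}{23} + \frac{131 \sqrt{62}}{23}\right) - -446788 = \left(- \frac{524}{23} + \frac{131 \sqrt{62}}{23}\right) + 446788 = \frac{10275600}{23} + \frac{131 \sqrt{62}}{23}$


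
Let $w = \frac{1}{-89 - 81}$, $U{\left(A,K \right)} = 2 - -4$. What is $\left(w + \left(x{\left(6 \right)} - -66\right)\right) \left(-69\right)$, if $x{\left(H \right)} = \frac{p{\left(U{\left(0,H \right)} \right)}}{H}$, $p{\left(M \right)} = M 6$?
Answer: $- \frac{844491}{170} \approx -4967.6$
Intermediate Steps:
$U{\left(A,K \right)} = 6$ ($U{\left(A,K \right)} = 2 + 4 = 6$)
$p{\left(M \right)} = 6 M$
$x{\left(H \right)} = \frac{36}{H}$ ($x{\left(H \right)} = \frac{6 \cdot 6}{H} = \frac{36}{H}$)
$w = - \frac{1}{170}$ ($w = \frac{1}{-170} = - \frac{1}{170} \approx -0.0058824$)
$\left(w + \left(x{\left(6 \right)} - -66\right)\right) \left(-69\right) = \left(- \frac{1}{170} + \left(\frac{36}{6} - -66\right)\right) \left(-69\right) = \left(- \frac{1}{170} + \left(36 \cdot \frac{1}{6} + 66\right)\right) \left(-69\right) = \left(- \frac{1}{170} + \left(6 + 66\right)\right) \left(-69\right) = \left(- \frac{1}{170} + 72\right) \left(-69\right) = \frac{12239}{170} \left(-69\right) = - \frac{844491}{170}$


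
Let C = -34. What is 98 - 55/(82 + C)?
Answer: 4649/48 ≈ 96.854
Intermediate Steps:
98 - 55/(82 + C) = 98 - 55/(82 - 34) = 98 - 55/48 = 4649/48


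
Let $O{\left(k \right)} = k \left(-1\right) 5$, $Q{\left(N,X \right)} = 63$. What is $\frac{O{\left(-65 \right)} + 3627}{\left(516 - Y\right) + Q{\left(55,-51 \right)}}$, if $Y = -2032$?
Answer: $\frac{3952}{2611} \approx 1.5136$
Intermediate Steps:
$O{\left(k \right)} = - 5 k$ ($O{\left(k \right)} = - k 5 = - 5 k$)
$\frac{O{\left(-65 \right)} + 3627}{\left(516 - Y\right) + Q{\left(55,-51 \right)}} = \frac{\left(-5\right) \left(-65\right) + 3627}{\left(516 - -2032\right) + 63} = \frac{325 + 3627}{\left(516 + 2032\right) + 63} = \frac{3952}{2548 + 63} = \frac{3952}{2611}$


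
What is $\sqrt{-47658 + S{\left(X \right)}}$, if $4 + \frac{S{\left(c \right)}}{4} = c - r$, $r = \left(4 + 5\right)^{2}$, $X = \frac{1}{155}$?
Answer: $\frac{i \sqrt{1153151330}}{155} \approx 219.08 i$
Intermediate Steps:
$X = \frac{1}{155} \approx 0.0064516$
$r = 81$ ($r = 9^{2} = 81$)
$S{\left(c \right)} = -340 + 4 c$ ($S{\left(c \right)} = -16 + 4 \left(c - 81\right) = -16 + 4 \left(-81 + c\right) = -16 + \left(-324 + 4 c\right) = -340 + 4 c$)
$\sqrt{-47658 + S{\left(X \right)}} = \sqrt{-47658 + \left(-340 + 4 \cdot \frac{1}{155}\right)} = \sqrt{-47658 + \left(-340 + \frac{4}{155}\right)} = \sqrt{-47658 - \frac{52696}{155}} = \sqrt{- \frac{7439686}{155}} = \frac{i \sqrt{1153151330}}{155}$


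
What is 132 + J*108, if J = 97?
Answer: 10608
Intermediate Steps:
132 + J*108 = 132 + 97*108 = 132 + 10476 = 10608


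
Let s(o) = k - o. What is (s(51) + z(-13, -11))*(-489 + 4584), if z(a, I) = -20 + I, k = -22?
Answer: -425880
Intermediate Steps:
s(o) = -22 - o
(s(51) + z(-13, -11))*(-489 + 4584) = ((-22 - 1*51) + (-20 - 11))*(-489 + 4584) = ((-22 - 51) - 31)*4095 = (-73 - 31)*4095 = -104*4095 = -425880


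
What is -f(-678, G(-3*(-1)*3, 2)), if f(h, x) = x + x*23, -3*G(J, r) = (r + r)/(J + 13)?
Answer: 16/11 ≈ 1.4545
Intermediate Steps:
G(J, r) = -2*r/(3*(13 + J)) (G(J, r) = -(r + r)/(3*(J + 13)) = -2*r/(3*(13 + J)))
f(h, x) = 24*x (f(h, x) = x + 23*x = 24*x)
-f(-678, G(-3*(-1)*3, 2)) = -24*(-2*2/(39 + 3*(-3*(-1)*3))) = -24*(-2*2/(39 + 3*(3*3))) = -24*(-2*2/(39 + 3*9)) = -24*(-2*2/(39 + 27)) = -24*(-2*2/66) = -24*(-2*2*1/66) = -24*(-2)/33 = -1*(-16/11) = 16/11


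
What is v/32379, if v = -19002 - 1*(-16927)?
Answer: -2075/32379 ≈ -0.064085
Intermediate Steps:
v = -2075 (v = -19002 + 16927 = -2075)
v/32379 = -2075/32379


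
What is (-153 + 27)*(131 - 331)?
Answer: 25200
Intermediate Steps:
(-153 + 27)*(131 - 331) = -126*(-200) = 25200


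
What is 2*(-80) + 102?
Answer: -58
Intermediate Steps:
2*(-80) + 102 = -160 + 102 = -58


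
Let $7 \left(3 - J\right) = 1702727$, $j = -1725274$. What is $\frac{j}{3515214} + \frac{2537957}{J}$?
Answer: $- \frac{1054643036065}{96538322082} \approx -10.925$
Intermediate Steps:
$J = - \frac{1702706}{7}$ ($J = 3 - \frac{1702727}{7} = - \frac{1702706}{7} \approx -2.4324 \cdot 10^{5}$)
$\frac{j}{3515214} + \frac{2537957}{J} = - \frac{1725274}{3515214} + \frac{2537957}{- \frac{1702706}{7}} = \left(-1725274\right) \frac{1}{3515214} + 2537957 \left(- \frac{7}{1702706}\right) = - \frac{27827}{56697} - \frac{17765699}{1702706} = - \frac{1054643036065}{96538322082}$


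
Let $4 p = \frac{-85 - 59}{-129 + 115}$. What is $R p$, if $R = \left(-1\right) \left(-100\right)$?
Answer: $\frac{1800}{7} \approx 257.14$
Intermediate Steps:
$R = 100$
$p = \frac{18}{7}$ ($p = \frac{\left(-85 - 59\right) \frac{1}{-129 + 115}}{4} = \frac{\left(-144\right) \frac{1}{-14}}{4} = \frac{\left(-144\right) \left(- \frac{1}{14}\right)}{4} = \frac{1}{4} \cdot \frac{72}{7} = \frac{18}{7} \approx 2.5714$)
$R p = 100 \cdot \frac{18}{7} = \frac{1800}{7}$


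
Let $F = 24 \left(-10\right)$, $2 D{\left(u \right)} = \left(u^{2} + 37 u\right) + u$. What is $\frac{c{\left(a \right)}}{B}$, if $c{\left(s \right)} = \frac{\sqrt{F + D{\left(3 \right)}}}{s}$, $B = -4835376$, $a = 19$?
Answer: $- \frac{i \sqrt{714}}{183744288} \approx - 1.4542 \cdot 10^{-7} i$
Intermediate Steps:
$D{\left(u \right)} = \frac{u^{2}}{2} + 19 u$ ($D{\left(u \right)} = \frac{\left(u^{2} + 37 u\right) + u}{2} = \frac{u^{2} + 38 u}{2} = \frac{u^{2}}{2} + 19 u$)
$F = -240$
$c{\left(s \right)} = \frac{i \sqrt{714}}{2 s}$ ($c{\left(s \right)} = \frac{\sqrt{-240 + \frac{1}{2} \cdot 3 \left(38 + 3\right)}}{s} = \frac{\sqrt{-240 + \frac{1}{2} \cdot 3 \cdot 41}}{s} = \frac{\sqrt{-240 + \frac{123}{2}}}{s} = \frac{\sqrt{- \frac{357}{2}}}{s} = \frac{\frac{1}{2} i \sqrt{714}}{s} = \frac{i \sqrt{714}}{2 s}$)
$\frac{c{\left(a \right)}}{B} = \frac{\frac{1}{2} i \sqrt{714} \cdot \frac{1}{19}}{-4835376} = \frac{1}{2} i \sqrt{714} \cdot \frac{1}{19} \left(- \frac{1}{4835376}\right) = \frac{i \sqrt{714}}{38} \left(- \frac{1}{4835376}\right) = - \frac{i \sqrt{714}}{183744288}$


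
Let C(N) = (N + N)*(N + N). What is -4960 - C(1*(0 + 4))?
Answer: -5024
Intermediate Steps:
C(N) = 4*N² (C(N) = (2*N)*(2*N) = 4*N²)
-4960 - C(1*(0 + 4)) = -4960 - 4*(1*(0 + 4))² = -4960 - 4*(1*4)² = -4960 - 4*4² = -4960 - 4*16 = -4960 - 1*64 = -4960 - 64 = -5024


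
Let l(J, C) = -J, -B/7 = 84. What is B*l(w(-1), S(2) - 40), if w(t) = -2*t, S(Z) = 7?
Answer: 1176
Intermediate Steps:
B = -588 (B = -7*84 = -588)
B*l(w(-1), S(2) - 40) = -(-588)*(-2*(-1)) = -(-588)*2 = -588*(-2) = 1176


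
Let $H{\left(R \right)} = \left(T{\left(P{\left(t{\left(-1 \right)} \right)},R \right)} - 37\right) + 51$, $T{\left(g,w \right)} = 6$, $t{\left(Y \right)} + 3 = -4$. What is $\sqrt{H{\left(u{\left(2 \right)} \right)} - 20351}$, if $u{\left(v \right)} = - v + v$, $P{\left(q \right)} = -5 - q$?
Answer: $9 i \sqrt{251} \approx 142.59 i$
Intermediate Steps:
$t{\left(Y \right)} = -7$ ($t{\left(Y \right)} = -3 - 4 = -7$)
$u{\left(v \right)} = 0$
$H{\left(R \right)} = 20$ ($H{\left(R \right)} = \left(6 - 37\right) + 51 = -31 + 51 = 20$)
$\sqrt{H{\left(u{\left(2 \right)} \right)} - 20351} = \sqrt{20 - 20351} = \sqrt{-20331} = 9 i \sqrt{251}$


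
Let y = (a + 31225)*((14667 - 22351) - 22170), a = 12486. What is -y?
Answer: 1304948194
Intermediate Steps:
y = -1304948194 (y = (12486 + 31225)*((14667 - 22351) - 22170) = 43711*(-7684 - 22170) = 43711*(-29854) = -1304948194)
-y = -1*(-1304948194) = 1304948194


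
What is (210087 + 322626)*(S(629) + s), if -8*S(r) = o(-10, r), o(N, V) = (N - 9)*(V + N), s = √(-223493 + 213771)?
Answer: 6265237593/8 + 532713*I*√9722 ≈ 7.8316e+8 + 5.2526e+7*I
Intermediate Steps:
s = I*√9722 (s = √(-9722) = I*√9722 ≈ 98.6*I)
o(N, V) = (-9 + N)*(N + V)
S(r) = -95/4 + 19*r/8 (S(r) = -((-10)² - 9*(-10) - 9*r - 10*r)/8 = -(100 + 90 - 9*r - 10*r)/8 = -(190 - 19*r)/8 = -95/4 + 19*r/8)
(210087 + 322626)*(S(629) + s) = (210087 + 322626)*((-95/4 + (19/8)*629) + I*√9722) = 532713*((-95/4 + 11951/8) + I*√9722) = 532713*(11761/8 + I*√9722) = 6265237593/8 + 532713*I*√9722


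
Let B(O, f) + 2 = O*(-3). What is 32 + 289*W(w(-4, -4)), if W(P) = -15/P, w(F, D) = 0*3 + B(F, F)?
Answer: -803/2 ≈ -401.50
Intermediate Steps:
B(O, f) = -2 - 3*O (B(O, f) = -2 + O*(-3) = -2 - 3*O)
w(F, D) = -2 - 3*F (w(F, D) = 0*3 + (-2 - 3*F) = 0 + (-2 - 3*F) = -2 - 3*F)
32 + 289*W(w(-4, -4)) = 32 + 289*(-15/(-2 - 3*(-4))) = 32 + 289*(-15/(-2 + 12)) = 32 + 289*(-15/10) = 32 + 289*(-15*1/10) = 32 + 289*(-3/2) = 32 - 867/2 = -803/2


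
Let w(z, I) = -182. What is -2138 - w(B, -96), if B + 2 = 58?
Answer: -1956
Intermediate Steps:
B = 56 (B = -2 + 58 = 56)
-2138 - w(B, -96) = -2138 - 1*(-182) = -2138 + 182 = -1956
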